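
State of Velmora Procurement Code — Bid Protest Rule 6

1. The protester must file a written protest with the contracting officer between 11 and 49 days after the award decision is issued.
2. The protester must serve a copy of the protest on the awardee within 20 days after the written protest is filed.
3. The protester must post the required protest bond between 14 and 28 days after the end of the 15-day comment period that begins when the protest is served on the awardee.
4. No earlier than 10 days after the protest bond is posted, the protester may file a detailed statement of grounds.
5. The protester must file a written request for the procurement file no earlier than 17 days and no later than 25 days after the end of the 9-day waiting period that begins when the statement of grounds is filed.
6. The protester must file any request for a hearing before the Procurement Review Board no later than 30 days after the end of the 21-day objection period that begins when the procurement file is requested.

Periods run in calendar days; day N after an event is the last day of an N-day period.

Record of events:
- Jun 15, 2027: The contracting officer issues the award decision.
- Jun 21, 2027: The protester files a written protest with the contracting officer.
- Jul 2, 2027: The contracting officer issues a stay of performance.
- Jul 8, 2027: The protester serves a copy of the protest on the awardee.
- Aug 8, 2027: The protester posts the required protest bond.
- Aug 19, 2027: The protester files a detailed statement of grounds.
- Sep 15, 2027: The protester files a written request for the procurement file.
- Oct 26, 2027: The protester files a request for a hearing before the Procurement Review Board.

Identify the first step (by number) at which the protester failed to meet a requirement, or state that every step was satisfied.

Step 1

Step 1 — 11 and 49 days from Jun 15, 2027 (when the award decision is issued) are Jun 26, 2027 and Aug 3, 2027 respectively; done Jun 21, 2027 — 5 days before the window opened.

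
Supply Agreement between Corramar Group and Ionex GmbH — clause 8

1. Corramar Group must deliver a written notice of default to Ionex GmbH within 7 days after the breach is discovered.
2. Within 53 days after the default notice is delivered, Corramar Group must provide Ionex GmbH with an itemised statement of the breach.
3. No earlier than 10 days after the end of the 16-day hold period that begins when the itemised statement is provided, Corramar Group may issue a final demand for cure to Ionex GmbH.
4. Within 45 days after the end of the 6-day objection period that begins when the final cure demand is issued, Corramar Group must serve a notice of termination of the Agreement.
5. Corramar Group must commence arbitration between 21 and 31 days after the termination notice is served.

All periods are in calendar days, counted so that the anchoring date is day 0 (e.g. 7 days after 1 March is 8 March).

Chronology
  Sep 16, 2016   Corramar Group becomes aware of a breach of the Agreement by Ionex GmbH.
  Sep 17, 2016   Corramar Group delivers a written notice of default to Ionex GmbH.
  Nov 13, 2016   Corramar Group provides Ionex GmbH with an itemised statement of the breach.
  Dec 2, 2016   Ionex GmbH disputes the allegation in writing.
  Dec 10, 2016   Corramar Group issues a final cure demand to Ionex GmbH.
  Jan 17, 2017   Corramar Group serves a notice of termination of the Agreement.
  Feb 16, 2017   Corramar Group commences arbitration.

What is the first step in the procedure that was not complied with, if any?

Step 1: 7 days after Sep 16, 2016 (when the breach is discovered) is Sep 23, 2016; completed Sep 17, 2016, before the deadline.
Step 2: 53 days after Sep 17, 2016 (when the default notice is delivered) is Nov 9, 2016; Nov 13, 2016 misses that deadline by 4 days.
The procedure was therefore not followed at step 2.

Step 2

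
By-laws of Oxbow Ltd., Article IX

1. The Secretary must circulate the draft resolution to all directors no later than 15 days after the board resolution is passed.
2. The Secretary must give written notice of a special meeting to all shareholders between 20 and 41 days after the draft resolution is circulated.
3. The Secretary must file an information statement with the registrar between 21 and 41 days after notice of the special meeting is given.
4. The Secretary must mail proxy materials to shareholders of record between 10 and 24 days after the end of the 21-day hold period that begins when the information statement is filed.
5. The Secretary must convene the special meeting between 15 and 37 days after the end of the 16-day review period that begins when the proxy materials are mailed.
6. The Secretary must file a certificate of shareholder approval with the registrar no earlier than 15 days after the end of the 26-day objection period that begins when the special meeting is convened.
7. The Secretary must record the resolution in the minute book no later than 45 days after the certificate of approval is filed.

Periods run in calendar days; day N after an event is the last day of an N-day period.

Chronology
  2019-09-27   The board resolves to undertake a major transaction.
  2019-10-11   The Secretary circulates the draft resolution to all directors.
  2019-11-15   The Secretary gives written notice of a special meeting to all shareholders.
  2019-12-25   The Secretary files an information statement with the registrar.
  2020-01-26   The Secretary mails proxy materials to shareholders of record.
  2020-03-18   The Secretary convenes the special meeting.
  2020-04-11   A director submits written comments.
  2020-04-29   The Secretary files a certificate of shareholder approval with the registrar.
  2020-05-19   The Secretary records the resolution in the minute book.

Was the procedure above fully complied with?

Yes

Step 1: 15 days after 2019-09-27 (when the board resolution is passed) is 2019-10-12; 2019-10-11 is within that limit.
Step 2: the window is 20–41 days after 2019-10-11 (when the draft resolution is circulated), so 2019-10-31 through 2019-11-21; done 2019-11-15, which is between those dates.
Step 3: the window is 21–41 days after 2019-11-15 (when notice of the special meeting is given), so 2019-12-06 through 2019-12-26; done 2019-12-25 — within the window.
Step 4: the window is 10–24 days after 2020-01-15 (end of the 21-day hold period, which began when the information statement is filed on 2019-12-25), so 2020-01-25 through 2020-02-08; done 2020-01-26 — within the window.
Step 5: the window is 15–37 days after 2020-02-11 (end of the 16-day review period, which began when the proxy materials are mailed on 2020-01-26), so 2020-02-26 through 2020-03-19; 2020-03-18 falls inside that range.
Step 6: the earliest permitted date is 15 days after 2020-04-13 (end of the 26-day objection period, which began when the special meeting is convened on 2020-03-18), i.e. 2020-04-28; done 2020-04-29 — permitted.
Step 7: 45 days after 2020-04-29 (when the certificate of approval is filed) is 2020-06-13; completed 2020-05-19, before the deadline.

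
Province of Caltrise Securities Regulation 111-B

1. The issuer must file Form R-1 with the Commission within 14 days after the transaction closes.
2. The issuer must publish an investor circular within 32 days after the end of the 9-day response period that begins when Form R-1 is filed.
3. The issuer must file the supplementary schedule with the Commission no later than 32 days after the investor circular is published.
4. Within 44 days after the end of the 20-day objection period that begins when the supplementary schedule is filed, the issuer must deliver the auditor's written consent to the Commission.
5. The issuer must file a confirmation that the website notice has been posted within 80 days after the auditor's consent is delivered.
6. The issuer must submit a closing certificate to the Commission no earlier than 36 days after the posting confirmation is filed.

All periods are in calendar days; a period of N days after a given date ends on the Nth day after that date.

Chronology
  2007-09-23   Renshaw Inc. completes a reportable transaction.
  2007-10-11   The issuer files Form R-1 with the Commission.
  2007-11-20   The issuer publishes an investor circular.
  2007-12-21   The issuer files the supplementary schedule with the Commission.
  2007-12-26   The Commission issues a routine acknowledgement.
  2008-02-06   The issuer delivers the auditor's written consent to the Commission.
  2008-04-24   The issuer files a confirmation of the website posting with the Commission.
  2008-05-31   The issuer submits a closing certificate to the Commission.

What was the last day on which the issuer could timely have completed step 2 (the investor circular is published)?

2007-11-21

Form R-1 is filed on 2007-10-11; the 9-day response period therefore ends 2007-10-20, and step 2 runs from that date. 32 days after 2007-10-20 is 2007-11-21.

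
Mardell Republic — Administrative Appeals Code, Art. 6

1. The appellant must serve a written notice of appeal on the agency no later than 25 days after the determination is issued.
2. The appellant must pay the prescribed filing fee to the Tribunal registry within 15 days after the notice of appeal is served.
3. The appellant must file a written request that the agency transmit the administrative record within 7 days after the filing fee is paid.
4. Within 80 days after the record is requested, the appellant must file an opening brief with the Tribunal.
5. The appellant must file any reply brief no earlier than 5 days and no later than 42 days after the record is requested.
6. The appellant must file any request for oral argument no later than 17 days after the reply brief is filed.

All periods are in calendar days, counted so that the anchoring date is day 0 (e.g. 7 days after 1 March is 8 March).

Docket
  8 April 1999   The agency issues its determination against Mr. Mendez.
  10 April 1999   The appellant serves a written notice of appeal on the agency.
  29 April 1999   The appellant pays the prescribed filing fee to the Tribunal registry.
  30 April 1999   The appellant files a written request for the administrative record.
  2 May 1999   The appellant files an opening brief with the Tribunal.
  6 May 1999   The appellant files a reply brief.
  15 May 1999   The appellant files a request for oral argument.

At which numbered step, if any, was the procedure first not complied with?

(1) due by 8 April 1999 + 25 days = 3 May 1999; 10 April 1999 is within that limit.
(2) due by 10 April 1999 + 15 days = 25 April 1999; done 29 April 1999 — 4 days late.
That is the first point of non-compliance.

Step 2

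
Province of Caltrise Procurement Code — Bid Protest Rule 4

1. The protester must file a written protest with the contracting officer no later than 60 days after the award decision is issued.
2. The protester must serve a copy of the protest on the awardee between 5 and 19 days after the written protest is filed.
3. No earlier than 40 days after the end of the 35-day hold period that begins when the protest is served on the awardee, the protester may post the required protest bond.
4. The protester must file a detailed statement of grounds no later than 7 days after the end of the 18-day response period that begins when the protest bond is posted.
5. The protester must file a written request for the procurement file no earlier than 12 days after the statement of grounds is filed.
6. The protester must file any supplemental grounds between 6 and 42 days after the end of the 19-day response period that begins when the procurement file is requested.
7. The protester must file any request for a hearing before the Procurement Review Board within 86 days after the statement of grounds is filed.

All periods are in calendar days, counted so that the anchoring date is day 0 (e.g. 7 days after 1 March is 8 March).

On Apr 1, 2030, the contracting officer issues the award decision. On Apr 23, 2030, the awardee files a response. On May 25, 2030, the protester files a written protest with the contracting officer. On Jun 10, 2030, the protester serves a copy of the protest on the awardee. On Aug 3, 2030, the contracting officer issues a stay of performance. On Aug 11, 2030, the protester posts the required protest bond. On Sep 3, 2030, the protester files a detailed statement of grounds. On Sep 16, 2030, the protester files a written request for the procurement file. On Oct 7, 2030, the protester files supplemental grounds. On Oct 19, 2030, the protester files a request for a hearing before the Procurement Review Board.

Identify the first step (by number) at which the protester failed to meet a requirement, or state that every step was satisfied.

Step 1: 60 days after Apr 1, 2030 (when the award decision is issued) is May 31, 2030; May 25, 2030 is within that limit.
Step 2: the window is 5–19 days after May 25, 2030 (when the written protest is filed), so May 30, 2030 through Jun 13, 2030; done Jun 10, 2030 — within the window.
Step 3: the earliest permitted date is 40 days after Jul 15, 2030 (end of the 35-day hold period, which began when the protest is served on the awardee on Jun 10, 2030), i.e. Aug 24, 2030; done Aug 11, 2030 — 13 days too early.

Step 3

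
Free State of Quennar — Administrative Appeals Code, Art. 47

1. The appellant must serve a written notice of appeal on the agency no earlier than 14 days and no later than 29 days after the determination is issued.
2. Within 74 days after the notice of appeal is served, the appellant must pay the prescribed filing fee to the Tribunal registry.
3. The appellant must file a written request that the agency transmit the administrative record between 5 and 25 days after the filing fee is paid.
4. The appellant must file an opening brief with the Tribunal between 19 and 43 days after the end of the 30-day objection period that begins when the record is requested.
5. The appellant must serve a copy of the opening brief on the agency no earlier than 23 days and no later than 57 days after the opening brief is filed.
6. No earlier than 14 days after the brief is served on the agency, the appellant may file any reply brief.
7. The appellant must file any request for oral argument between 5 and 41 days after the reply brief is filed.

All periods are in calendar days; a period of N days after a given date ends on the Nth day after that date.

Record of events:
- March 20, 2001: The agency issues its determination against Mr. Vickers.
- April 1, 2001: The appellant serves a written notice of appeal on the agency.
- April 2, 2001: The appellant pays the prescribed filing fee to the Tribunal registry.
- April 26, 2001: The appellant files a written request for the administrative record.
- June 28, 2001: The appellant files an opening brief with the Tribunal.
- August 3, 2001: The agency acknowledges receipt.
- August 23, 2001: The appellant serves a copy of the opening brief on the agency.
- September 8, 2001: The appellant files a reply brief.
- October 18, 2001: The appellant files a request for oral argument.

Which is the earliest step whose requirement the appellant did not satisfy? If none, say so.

(1) the permitted window runs from March 20, 2001 + 14 = April 3, 2001 to March 20, 2001 + 29 = April 18, 2001; April 1, 2001 is 2 days too early.

Step 1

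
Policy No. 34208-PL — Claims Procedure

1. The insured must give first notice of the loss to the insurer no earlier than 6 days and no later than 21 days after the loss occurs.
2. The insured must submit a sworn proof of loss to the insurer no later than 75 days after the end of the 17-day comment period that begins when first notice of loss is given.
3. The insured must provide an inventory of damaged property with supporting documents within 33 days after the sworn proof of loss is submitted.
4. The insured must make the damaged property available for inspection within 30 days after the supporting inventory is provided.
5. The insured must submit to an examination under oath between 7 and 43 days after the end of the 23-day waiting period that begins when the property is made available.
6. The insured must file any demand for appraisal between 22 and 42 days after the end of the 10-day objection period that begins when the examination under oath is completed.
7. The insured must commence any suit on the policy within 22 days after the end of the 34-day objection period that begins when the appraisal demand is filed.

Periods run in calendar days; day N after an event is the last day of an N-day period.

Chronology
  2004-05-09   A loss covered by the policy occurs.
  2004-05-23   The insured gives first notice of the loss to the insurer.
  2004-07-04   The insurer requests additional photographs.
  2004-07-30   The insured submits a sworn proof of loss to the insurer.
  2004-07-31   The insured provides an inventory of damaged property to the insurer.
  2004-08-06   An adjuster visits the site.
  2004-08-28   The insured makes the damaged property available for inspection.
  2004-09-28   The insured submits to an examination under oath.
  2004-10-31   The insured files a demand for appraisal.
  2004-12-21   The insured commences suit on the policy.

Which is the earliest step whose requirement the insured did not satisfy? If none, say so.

None — every step was satisfied

Step 1: the window is 6–21 days after 2004-05-09 (when the loss occurs), so 2004-05-15 through 2004-05-30; done 2004-05-23, which is between those dates.
Step 2: 75 days after 2004-06-09 (end of the 17-day comment period, which began when first notice of loss is given on 2004-05-23) is 2004-08-23; completed 2004-07-30, before the deadline.
Step 3: 33 days after 2004-07-30 (when the sworn proof of loss is submitted) is 2004-09-01; 2004-07-31 is within that limit.
Step 4: 30 days after 2004-07-31 (when the supporting inventory is provided) is 2004-08-30; 2004-08-28 is within that limit.
Step 5: the window is 7–43 days after 2004-09-20 (end of the 23-day waiting period, which began when the property is made available on 2004-08-28), so 2004-09-27 through 2004-11-02; 2004-09-28 falls inside that range.
Step 6: the window is 22–42 days after 2004-10-08 (end of the 10-day objection period, which began when the examination under oath is completed on 2004-09-28), so 2004-10-30 through 2004-11-19; 2004-10-31 falls inside that range.
Step 7: 22 days after 2004-12-04 (end of the 34-day objection period, which began when the appraisal demand is filed on 2004-10-31) is 2004-12-26; done 2004-12-21 — timely.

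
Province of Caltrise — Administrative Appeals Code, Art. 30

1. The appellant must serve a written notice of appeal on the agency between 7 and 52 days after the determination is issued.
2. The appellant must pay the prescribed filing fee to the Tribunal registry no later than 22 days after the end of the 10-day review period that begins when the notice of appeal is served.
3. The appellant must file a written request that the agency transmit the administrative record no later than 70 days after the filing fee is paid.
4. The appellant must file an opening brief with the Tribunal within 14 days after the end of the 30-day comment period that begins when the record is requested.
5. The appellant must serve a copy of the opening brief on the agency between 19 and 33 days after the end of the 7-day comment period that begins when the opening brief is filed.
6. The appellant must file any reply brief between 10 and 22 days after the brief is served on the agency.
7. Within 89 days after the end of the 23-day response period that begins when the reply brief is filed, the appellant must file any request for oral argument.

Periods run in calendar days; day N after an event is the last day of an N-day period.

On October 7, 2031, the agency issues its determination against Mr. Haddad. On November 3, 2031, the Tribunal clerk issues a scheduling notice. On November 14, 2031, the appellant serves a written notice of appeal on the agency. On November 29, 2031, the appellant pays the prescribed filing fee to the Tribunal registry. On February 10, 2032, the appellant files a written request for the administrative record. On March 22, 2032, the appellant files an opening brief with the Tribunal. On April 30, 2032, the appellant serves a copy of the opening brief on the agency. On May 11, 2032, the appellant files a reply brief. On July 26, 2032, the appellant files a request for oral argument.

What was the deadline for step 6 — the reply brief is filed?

May 22, 2032

Step 6 runs from April 30, 2032, when the brief is served on the agency. The window is 10–22 days after April 30, 2032; it closes on May 22, 2032.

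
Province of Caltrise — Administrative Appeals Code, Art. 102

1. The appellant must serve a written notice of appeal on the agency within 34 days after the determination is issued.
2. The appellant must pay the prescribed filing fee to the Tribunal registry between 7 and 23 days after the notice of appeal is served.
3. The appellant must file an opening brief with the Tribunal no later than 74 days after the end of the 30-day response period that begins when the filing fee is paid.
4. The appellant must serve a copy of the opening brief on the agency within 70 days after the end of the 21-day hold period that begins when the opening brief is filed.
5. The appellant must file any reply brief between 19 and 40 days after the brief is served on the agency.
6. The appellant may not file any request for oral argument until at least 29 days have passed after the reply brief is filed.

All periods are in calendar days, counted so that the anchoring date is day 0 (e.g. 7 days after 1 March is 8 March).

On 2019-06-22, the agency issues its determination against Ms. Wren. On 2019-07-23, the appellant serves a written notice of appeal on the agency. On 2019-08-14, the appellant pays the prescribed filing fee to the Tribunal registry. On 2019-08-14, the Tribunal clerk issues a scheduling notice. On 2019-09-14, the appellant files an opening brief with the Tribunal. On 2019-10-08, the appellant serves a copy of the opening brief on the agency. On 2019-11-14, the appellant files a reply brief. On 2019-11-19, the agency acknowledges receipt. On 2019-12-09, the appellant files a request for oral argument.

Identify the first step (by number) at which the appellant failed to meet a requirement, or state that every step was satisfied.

Step 6

Step 1: 34 days after 2019-06-22 (when the determination is issued) is 2019-07-26; 2019-07-23 is within that limit.
Step 2: the window is 7–23 days after 2019-07-23 (when the notice of appeal is served), so 2019-07-30 through 2019-08-15; done 2019-08-14, which is between those dates.
Step 3: 74 days after 2019-09-13 (end of the 30-day response period, which began when the filing fee is paid on 2019-08-14) is 2019-11-26; done 2019-09-14 — timely.
Step 4: 70 days after 2019-10-05 (end of the 21-day hold period, which began when the opening brief is filed on 2019-09-14) is 2019-12-14; completed 2019-10-08, before the deadline.
Step 5: the window is 19–40 days after 2019-10-08 (when the brief is served on the agency), so 2019-10-27 through 2019-11-17; done 2019-11-14, which is between those dates.
Step 6: the earliest permitted date is 29 days after 2019-11-14 (when the reply brief is filed), i.e. 2019-12-13; acted on 2019-12-09, 4 days prematurely.
The procedure was therefore not followed at step 6.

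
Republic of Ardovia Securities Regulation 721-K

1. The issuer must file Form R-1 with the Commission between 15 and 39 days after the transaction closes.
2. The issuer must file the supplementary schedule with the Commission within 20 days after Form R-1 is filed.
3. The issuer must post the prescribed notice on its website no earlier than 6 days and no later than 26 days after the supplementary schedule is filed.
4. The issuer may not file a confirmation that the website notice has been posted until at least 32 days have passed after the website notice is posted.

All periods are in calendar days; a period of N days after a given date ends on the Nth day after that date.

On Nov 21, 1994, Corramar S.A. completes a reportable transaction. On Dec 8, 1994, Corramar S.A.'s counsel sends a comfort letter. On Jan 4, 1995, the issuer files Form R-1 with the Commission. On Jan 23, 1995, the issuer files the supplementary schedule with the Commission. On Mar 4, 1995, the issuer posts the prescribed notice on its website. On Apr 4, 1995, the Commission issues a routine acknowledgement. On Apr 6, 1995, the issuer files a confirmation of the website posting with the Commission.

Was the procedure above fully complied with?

(1) the permitted window runs from Nov 21, 1994 + 15 = Dec 6, 1994 to Nov 21, 1994 + 39 = Dec 30, 1994; Jan 4, 1995 is 5 days past the end of the window.

No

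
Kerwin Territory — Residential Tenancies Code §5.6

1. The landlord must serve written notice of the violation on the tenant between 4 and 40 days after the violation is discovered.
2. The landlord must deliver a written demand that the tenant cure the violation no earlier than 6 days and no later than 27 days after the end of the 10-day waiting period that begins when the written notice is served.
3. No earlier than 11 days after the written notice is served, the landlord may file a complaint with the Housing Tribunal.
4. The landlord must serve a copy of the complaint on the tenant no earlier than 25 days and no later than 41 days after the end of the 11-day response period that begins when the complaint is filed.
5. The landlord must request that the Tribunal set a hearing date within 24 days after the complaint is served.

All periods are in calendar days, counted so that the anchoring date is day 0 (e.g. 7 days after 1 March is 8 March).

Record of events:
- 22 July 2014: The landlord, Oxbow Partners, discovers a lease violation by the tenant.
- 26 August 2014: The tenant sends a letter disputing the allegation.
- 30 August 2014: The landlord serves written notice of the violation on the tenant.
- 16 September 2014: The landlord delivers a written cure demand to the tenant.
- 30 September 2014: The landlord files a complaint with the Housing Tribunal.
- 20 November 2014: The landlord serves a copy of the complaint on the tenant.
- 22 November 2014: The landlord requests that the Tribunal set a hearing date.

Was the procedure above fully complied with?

Step 1: the window is 4–40 days after 22 July 2014 (when the violation is discovered), so 26 July 2014 through 31 August 2014; done 30 August 2014, which is between those dates.
Step 2: the window is 6–27 days after 9 September 2014 (end of the 10-day waiting period, which began when the written notice is served on 30 August 2014), so 15 September 2014 through 6 October 2014; 16 September 2014 falls inside that range.
Step 3: the earliest permitted date is 11 days after 30 August 2014 (when the written notice is served), i.e. 10 September 2014; 30 September 2014 is on or after that date.
Step 4: the window is 25–41 days after 11 October 2014 (end of the 11-day response period, which began when the complaint is filed on 30 September 2014), so 5 November 2014 through 21 November 2014; done 20 November 2014, which is between those dates.
Step 5: 24 days after 20 November 2014 (when the complaint is served) is 14 December 2014; done 22 November 2014 — timely.

Yes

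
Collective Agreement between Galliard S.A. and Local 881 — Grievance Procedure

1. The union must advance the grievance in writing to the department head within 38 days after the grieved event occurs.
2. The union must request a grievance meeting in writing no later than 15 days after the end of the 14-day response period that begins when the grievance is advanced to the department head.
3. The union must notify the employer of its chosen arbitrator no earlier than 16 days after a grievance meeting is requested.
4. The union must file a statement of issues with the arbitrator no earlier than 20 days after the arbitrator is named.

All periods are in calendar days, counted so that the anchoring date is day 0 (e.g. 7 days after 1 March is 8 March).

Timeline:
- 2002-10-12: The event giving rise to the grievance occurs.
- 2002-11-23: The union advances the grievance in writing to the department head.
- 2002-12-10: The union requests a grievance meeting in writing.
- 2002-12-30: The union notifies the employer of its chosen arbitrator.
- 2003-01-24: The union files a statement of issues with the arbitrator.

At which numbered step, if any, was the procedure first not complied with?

Step 1 — counting 38 days from 2002-10-12 (when the grieved event occurs) gives a deadline of 2002-11-19; not done until 2002-11-23, 4 days after the deadline.
Later steps need not be reached.

Step 1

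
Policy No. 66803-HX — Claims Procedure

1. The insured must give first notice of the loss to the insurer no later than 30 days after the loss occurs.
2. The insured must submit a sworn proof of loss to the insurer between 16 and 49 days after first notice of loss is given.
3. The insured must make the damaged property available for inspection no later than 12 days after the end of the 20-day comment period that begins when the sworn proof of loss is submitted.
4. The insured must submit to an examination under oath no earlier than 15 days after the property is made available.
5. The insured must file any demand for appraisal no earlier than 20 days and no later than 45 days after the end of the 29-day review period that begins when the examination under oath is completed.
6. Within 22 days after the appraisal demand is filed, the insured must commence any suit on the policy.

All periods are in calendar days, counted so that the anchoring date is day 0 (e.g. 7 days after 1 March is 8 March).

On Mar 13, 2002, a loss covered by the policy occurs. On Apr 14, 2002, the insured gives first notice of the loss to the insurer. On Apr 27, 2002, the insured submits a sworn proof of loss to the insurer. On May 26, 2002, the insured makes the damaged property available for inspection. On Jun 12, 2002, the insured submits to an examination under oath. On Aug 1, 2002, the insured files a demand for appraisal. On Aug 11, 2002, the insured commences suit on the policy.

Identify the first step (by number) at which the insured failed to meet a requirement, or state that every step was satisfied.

Step 1 — counting 30 days from Mar 13, 2002 (when the loss occurs) gives a deadline of Apr 12, 2002; Apr 14, 2002 misses that deadline by 2 days.

Step 1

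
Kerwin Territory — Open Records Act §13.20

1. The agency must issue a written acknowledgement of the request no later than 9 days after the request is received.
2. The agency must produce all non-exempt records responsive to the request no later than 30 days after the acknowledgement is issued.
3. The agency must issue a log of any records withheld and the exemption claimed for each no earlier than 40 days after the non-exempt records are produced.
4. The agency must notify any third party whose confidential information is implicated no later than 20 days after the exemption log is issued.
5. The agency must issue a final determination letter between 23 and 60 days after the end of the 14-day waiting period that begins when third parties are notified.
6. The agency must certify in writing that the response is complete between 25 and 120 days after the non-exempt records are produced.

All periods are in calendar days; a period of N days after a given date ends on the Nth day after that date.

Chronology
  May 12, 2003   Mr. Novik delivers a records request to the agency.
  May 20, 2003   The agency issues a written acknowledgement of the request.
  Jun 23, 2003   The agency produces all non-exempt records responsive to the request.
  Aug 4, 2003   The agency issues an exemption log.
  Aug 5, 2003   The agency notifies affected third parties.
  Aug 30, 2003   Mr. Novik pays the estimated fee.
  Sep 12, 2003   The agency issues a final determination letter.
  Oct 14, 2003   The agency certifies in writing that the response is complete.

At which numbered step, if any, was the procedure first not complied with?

Step 2

Step 1 — counting 9 days from May 12, 2003 (when the request is received) gives a deadline of May 21, 2003; May 20, 2003 is within that limit.
Step 2 — counting 30 days from May 20, 2003 (when the acknowledgement is issued) gives a deadline of Jun 19, 2003; done Jun 23, 2003 — 4 days late.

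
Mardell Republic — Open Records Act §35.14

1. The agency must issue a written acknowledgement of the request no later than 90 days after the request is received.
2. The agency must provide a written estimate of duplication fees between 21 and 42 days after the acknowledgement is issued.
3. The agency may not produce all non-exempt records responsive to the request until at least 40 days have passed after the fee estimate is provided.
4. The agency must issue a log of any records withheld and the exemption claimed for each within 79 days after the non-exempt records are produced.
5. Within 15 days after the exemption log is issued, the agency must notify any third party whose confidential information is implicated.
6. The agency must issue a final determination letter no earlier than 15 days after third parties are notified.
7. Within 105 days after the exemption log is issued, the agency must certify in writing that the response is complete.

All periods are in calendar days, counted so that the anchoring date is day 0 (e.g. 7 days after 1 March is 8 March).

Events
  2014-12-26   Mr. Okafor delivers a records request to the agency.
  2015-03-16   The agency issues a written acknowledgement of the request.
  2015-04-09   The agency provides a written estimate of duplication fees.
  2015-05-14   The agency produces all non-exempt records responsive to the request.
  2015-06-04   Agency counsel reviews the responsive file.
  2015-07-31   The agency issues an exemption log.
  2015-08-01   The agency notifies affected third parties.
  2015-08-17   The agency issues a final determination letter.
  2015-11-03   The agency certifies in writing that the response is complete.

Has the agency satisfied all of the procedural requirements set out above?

Step 1 — counting 90 days from 2014-12-26 (when the request is received) gives a deadline of 2015-03-26; done 2015-03-16 — timely.
Step 2 — 21 and 42 days from 2015-03-16 (when the acknowledgement is issued) are 2015-04-06 and 2015-04-27 respectively; done 2015-04-09, which is between those dates.
Step 3 — must wait 40 days from 2015-04-09 (when the fee estimate is provided), so not before 2015-05-19; done 2015-05-14 — 5 days too early.
No need to go further; step 3 was not satisfied.

No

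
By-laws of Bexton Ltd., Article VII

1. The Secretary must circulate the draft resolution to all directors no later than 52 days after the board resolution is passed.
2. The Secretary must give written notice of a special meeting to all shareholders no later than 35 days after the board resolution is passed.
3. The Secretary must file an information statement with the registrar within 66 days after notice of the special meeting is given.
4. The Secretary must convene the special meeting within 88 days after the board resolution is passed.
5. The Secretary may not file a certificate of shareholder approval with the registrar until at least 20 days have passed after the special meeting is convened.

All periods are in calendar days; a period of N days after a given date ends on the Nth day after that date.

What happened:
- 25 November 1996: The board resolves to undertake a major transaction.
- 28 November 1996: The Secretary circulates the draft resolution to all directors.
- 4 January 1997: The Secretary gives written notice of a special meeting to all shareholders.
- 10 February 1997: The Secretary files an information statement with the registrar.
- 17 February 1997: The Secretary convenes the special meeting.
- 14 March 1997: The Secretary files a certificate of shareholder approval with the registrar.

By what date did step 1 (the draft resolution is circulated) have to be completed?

Step 1 runs from 25 November 1996, when the board resolution is passed. 52 days after 25 November 1996 is 16 January 1997.

16 January 1997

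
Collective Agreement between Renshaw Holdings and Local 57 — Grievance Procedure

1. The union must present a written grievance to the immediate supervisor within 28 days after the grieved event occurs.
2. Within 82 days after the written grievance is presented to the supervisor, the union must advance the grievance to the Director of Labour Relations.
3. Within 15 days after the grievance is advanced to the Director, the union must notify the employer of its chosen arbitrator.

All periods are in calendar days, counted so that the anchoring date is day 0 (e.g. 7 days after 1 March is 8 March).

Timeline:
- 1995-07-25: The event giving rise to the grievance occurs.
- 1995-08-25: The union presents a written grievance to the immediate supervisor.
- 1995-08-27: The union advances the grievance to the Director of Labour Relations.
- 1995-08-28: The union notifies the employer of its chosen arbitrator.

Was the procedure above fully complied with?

Step 1 — counting 28 days from 1995-07-25 (when the grieved event occurs) gives a deadline of 1995-08-22; not done until 1995-08-25, 3 days after the deadline.
That is the first point of non-compliance.

No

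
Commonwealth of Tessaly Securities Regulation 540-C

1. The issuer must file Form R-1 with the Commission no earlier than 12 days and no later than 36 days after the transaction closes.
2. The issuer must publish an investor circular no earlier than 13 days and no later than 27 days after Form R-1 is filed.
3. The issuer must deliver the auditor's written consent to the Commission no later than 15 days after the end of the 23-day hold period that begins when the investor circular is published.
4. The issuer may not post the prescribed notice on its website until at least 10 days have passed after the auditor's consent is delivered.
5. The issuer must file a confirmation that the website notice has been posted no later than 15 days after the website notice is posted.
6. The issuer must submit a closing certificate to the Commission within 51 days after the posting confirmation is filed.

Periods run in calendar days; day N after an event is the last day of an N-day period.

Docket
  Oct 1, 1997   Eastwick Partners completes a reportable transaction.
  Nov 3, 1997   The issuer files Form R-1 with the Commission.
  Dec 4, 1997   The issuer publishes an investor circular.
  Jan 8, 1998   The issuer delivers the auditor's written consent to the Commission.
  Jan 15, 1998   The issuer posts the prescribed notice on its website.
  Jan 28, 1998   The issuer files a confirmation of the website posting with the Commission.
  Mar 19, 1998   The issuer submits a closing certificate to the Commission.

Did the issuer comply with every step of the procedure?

Step 1: the window is 12–36 days after Oct 1, 1997 (when the transaction closes), so Oct 13, 1997 through Nov 6, 1997; done Nov 3, 1997, which is between those dates.
Step 2: the window is 13–27 days after Nov 3, 1997 (when Form R-1 is filed), so Nov 16, 1997 through Nov 30, 1997; done Dec 4, 1997 — 4 days after the window closed.

No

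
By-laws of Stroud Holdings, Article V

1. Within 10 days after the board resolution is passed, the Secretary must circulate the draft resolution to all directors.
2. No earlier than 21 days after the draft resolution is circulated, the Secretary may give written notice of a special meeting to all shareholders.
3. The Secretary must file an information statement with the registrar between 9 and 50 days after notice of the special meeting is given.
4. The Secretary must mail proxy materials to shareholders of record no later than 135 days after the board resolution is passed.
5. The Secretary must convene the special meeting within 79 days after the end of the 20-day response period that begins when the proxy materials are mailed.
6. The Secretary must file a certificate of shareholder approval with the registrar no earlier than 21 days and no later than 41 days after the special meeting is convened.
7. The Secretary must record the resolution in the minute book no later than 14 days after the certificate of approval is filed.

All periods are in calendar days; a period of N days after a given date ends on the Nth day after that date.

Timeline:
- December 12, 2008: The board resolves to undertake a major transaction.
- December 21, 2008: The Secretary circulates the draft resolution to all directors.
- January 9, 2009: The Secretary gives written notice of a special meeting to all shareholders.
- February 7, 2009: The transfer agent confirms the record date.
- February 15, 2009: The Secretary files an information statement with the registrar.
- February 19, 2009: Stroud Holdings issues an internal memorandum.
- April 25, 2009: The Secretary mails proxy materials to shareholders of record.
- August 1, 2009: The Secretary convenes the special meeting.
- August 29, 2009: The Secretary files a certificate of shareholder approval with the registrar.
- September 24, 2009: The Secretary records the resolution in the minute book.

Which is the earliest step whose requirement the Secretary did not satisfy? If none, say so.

Step 2

Step 1 — counting 10 days from December 12, 2008 (when the board resolution is passed) gives a deadline of December 22, 2008; done December 21, 2008 — timely.
Step 2 — must wait 21 days from December 21, 2008 (when the draft resolution is circulated), so not before January 11, 2009; done January 9, 2009 — 2 days too early.
No need to go further; step 2 was not satisfied.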